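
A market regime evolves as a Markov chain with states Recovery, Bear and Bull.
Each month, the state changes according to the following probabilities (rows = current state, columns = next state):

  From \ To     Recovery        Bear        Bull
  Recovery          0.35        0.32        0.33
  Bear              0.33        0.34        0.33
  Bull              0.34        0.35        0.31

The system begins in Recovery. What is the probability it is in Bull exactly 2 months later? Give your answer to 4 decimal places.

Sum over the intermediate state after 1 month:
P = P(Recovery→Recovery)·P(Recovery→Bull) + P(Recovery→Bear)·P(Bear→Bull) + P(Recovery→Bull)·P(Bull→Bull)
  = 0.35×0.33 + 0.32×0.33 + 0.33×0.31
  = 0.1155 + 0.1056 + 0.1023 = 0.3234

0.3234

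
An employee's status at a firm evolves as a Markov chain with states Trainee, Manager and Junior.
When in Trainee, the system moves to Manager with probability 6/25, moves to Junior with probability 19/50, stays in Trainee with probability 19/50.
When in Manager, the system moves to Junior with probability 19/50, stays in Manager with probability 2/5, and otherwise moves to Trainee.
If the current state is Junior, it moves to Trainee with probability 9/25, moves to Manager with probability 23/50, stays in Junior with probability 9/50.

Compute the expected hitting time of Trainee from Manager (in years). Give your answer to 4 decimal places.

3.7831

Let t(s) be the expected number of years to first reach Trainee from state s, with t(Trainee) = 0. Conditioning on the first year:
t(Manager) = 1 + 0.4·t(Manager) + 0.38·t(Junior)
t(Junior) = 1 + 0.46·t(Manager) + 0.18·t(Junior)
Solving: t(Manager) = 3.7831, t(Junior) = 3.3417.
Expected years from Manager to Trainee: 3.7831.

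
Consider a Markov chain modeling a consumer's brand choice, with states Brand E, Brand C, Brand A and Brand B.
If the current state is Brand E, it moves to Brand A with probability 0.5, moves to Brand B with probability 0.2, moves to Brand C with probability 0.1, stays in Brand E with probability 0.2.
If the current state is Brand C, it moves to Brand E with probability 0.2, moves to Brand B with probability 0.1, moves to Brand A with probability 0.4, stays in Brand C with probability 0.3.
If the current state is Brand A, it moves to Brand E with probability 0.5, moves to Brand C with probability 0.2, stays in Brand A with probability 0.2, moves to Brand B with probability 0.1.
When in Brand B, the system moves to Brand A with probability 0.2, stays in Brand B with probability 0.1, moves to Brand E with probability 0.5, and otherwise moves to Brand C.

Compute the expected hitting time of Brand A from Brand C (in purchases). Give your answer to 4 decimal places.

Let t(s) be the expected number of purchases to first reach Brand A from state s, with t(Brand A) = 0. Conditioning on the first purchase:
t(Brand E) = 1 + 0.2·t(Brand E) + 0.1·t(Brand C) + 0.2·t(Brand B)
t(Brand C) = 1 + 0.2·t(Brand E) + 0.3·t(Brand C) + 0.1·t(Brand B)
t(Brand B) = 1 + 0.5·t(Brand E) + 0.2·t(Brand C) + 0.1·t(Brand B)
Solving: t(Brand E) = 2.2997, t(Brand C) = 2.5065, t(Brand B) = 2.9457.
Expected purchases from Brand C to Brand A: 2.5065.

2.5065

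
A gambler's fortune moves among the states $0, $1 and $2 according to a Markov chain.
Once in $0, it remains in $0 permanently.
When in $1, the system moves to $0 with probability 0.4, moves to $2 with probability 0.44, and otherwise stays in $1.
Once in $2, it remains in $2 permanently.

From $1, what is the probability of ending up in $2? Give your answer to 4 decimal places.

Let h(s) be the probability of absorption at $2 starting from transient state s. Then h($2) = 1 and h($0) = 0. By first-step analysis:
h($1) = 0.4·0 + 0.16·h($1) + 0.44·1
Solving: h($1) = 0.5238.
Starting from $1, the probability is 0.5238.

0.5238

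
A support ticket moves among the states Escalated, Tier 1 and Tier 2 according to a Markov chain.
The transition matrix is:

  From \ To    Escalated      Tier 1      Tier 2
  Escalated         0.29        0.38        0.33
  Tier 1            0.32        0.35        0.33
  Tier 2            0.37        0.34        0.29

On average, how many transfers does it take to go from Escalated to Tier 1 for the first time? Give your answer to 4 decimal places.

Let t(s) be the expected number of transfers to first reach Tier 1 from state s, with t(Tier 1) = 0. Conditioning on the first transfer:
t(Escalated) = 1 + 0.29·t(Escalated) + 0.33·t(Tier 2)
t(Tier 2) = 1 + 0.37·t(Escalated) + 0.29·t(Tier 2)
Solving: t(Escalated) = 2.7225, t(Tier 2) = 2.8272.
Expected transfers from Escalated to Tier 1: 2.7225.

2.7225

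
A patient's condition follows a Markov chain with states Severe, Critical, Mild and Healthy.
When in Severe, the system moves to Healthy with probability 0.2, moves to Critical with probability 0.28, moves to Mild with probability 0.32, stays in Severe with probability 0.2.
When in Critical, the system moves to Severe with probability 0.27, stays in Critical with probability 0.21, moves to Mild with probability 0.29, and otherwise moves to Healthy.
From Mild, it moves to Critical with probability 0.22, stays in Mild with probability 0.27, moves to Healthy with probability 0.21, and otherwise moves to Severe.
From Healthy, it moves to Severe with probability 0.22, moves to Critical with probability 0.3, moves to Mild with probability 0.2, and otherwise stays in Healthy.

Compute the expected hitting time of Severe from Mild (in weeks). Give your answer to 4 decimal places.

3.6437

Let t(s) be the expected number of weeks to first reach Severe from state s, with t(Severe) = 0. Conditioning on the first week:
t(Critical) = 1 + 0.21·t(Critical) + 0.29·t(Mild) + 0.23·t(Healthy)
t(Mild) = 1 + 0.22·t(Critical) + 0.27·t(Mild) + 0.21·t(Healthy)
t(Healthy) = 1 + 0.3·t(Critical) + 0.2·t(Mild) + 0.28·t(Healthy)
Solving: t(Critical) = 3.7583, t(Mild) = 3.6437, t(Healthy) = 3.9670.
Expected weeks from Mild to Severe: 3.6437.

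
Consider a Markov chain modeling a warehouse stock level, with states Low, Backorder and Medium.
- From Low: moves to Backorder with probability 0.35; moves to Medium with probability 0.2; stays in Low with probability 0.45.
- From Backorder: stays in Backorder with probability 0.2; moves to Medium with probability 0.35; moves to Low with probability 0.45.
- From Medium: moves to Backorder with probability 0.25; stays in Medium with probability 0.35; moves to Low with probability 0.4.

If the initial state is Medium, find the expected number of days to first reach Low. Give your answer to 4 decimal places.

2.4277

Let t(s) be the expected number of days to first reach Low from state s, with t(Low) = 0. Conditioning on the first day:
t(Backorder) = 1 + 0.2·t(Backorder) + 0.35·t(Medium)
t(Medium) = 1 + 0.25·t(Backorder) + 0.35·t(Medium)
Solving: t(Backorder) = 2.3121, t(Medium) = 2.4277.
Expected days from Medium to Low: 2.4277.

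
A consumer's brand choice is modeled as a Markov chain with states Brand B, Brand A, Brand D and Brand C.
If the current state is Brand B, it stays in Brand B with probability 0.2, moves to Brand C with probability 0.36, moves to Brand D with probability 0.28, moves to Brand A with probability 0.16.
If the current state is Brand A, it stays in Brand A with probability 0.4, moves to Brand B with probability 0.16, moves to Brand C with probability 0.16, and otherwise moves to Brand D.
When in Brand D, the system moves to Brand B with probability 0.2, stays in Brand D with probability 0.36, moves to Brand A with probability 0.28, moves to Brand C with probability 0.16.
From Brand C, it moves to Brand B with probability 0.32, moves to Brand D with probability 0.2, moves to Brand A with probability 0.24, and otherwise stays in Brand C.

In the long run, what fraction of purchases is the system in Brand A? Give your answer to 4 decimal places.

Let the stationary distribution be π with π = πP and π_1 + π_2 + π_3 + π_4 = 1.
π_1 = 0.2·π_1 + 0.16·π_2 + 0.2·π_3 + 0.32·π_4
π_2 = 0.16·π_1 + 0.4·π_2 + 0.28·π_3 + 0.24·π_4
π_3 = 0.28·π_1 + 0.28·π_2 + 0.36·π_3 + 0.2·π_4
Solving with the normalization constraint gives π = (0.2153, 0.2788, 0.2852, 0.2207).
So the stationary probability of Brand A is 0.2788.

0.2788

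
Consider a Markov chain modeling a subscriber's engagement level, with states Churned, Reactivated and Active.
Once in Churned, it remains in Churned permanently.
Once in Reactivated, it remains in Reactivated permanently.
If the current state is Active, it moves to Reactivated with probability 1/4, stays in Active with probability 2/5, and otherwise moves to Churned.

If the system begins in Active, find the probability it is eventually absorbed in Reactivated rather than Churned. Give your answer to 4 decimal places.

Let h(s) be the probability of absorption at Reactivated starting from transient state s. Then h(Reactivated) = 1 and h(Churned) = 0. By first-step analysis:
h(Active) = 0.35·0 + 0.25·1 + 0.4·h(Active)
Solving: h(Active) = 0.4167.
Starting from Active, the probability is 0.4167.

0.4167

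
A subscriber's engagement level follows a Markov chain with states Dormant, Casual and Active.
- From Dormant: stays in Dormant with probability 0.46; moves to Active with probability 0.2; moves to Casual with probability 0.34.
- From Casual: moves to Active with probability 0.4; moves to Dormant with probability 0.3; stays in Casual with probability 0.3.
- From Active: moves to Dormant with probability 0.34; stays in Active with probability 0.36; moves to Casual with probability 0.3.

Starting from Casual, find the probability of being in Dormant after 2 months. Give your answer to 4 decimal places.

Sum over the intermediate state after 1 month:
P = P(Casual→Dormant)·P(Dormant→Dormant) + P(Casual→Casual)·P(Casual→Dormant) + P(Casual→Active)·P(Active→Dormant)
  = 0.3×0.46 + 0.3×0.3 + 0.4×0.34
  = 0.1380 + 0.0900 + 0.1360 = 0.3640

0.3640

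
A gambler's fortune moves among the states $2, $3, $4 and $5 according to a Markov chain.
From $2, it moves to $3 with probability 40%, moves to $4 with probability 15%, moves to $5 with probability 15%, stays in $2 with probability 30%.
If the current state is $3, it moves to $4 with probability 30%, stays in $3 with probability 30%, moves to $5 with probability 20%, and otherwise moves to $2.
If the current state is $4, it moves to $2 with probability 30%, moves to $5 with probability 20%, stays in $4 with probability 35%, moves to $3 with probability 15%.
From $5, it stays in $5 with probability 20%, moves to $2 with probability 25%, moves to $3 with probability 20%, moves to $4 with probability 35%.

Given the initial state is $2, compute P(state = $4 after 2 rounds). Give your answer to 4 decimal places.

Propagate the distribution vector 2 rounds from $2.
After 0 rounds: (1.0000, 0.0000, 0.0000, 0.0000)
After 1 round: (0.3000, 0.4000, 0.1500, 0.1500)
After 2 rounds: (0.2525, 0.2925, 0.2700, 0.1850)
P(in $4 after 2 rounds) = 0.2700

0.2700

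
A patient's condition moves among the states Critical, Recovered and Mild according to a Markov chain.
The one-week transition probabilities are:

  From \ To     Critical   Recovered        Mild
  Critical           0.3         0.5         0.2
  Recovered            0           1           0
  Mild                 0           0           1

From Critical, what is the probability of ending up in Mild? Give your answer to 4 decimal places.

0.2857

Let h(s) be the probability of absorption at Mild starting from transient state s. Then h(Mild) = 1 and h(Recovered) = 0. By first-step analysis:
h(Critical) = 0.3·h(Critical) + 0.5·0 + 0.2·1
Solving: h(Critical) = 0.2857.
Starting from Critical, the probability is 0.2857.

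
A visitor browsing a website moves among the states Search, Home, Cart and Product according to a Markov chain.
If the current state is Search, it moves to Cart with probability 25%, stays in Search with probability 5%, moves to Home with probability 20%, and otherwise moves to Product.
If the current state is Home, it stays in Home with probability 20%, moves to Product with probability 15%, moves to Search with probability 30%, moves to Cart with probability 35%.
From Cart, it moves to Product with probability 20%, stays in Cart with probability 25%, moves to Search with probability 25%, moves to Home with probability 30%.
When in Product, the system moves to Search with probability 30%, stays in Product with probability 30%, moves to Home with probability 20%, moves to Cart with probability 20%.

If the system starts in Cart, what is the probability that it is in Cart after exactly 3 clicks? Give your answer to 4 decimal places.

Propagate the distribution vector 3 clicks from Cart.
After 0 clicks: (0.0000, 0.0000, 1.0000, 0.0000)
After 1 click: (0.2500, 0.3000, 0.2500, 0.2000)
After 2 clicks: (0.2250, 0.2250, 0.2700, 0.2800)
After 3 clicks: (0.2303, 0.2270, 0.2585, 0.2843)
P(in Cart after 3 clicks) = 0.2585

0.2585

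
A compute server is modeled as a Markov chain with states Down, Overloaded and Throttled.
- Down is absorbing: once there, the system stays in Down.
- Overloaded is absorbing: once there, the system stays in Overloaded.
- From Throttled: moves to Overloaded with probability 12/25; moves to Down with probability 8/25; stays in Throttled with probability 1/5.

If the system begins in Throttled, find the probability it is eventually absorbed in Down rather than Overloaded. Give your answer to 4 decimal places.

Let h(s) be the probability of absorption at Down starting from transient state s. Then h(Down) = 1 and h(Overloaded) = 0. By first-step analysis:
h(Throttled) = 0.32·1 + 0.48·0 + 0.2·h(Throttled)
Solving: h(Throttled) = 0.4000.
Starting from Throttled, the probability is 0.4000.

0.4000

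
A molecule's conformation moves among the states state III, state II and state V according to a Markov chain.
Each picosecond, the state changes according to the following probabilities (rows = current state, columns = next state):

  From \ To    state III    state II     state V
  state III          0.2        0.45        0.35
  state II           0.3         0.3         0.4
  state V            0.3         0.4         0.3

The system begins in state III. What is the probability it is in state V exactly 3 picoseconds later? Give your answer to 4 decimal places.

0.3505

Propagate the distribution vector 3 picoseconds from state III.
After 0 picoseconds: (1.0000, 0.0000, 0.0000)
After 1 picosecond: (0.2000, 0.4500, 0.3500)
After 2 picoseconds: (0.2800, 0.3650, 0.3550)
After 3 picoseconds: (0.2720, 0.3775, 0.3505)
P(in state V after 3 picoseconds) = 0.3505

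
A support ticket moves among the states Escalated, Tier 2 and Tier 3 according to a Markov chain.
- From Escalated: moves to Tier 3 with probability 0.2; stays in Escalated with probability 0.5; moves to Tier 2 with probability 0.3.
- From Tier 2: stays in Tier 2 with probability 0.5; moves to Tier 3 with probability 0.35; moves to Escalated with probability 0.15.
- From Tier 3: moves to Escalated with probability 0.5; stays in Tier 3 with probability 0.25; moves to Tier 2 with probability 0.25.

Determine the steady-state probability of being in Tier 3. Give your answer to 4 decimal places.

Let the stationary distribution be π with π = πP and π_1 + π_2 + π_3 = 1.
π_1 = 0.5·π_1 + 0.15·π_2 + 0.5·π_3
π_2 = 0.3·π_1 + 0.5·π_2 + 0.25·π_3
Solving with the normalization constraint gives π = (0.3746, 0.3583, 0.2671).
So the stationary probability of Tier 3 is 0.2671.

0.2671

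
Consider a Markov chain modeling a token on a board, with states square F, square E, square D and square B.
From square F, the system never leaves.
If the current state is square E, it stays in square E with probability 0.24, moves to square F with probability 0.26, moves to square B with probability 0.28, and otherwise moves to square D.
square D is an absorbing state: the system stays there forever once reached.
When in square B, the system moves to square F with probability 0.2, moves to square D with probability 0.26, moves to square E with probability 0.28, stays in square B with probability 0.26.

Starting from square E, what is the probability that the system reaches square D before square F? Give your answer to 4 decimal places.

Let h(s) be the probability of absorption at square D starting from transient state s. Then h(square D) = 1 and h(square F) = 0. By first-step analysis:
h(square E) = 0.26·0 + 0.24·h(square E) + 0.22·1 + 0.28·h(square B)
h(square B) = 0.2·0 + 0.28·h(square E) + 0.26·1 + 0.26·h(square B)
Solving: h(square E) = 0.4868, h(square B) = 0.5355.
Starting from square E, the probability is 0.4868.

0.4868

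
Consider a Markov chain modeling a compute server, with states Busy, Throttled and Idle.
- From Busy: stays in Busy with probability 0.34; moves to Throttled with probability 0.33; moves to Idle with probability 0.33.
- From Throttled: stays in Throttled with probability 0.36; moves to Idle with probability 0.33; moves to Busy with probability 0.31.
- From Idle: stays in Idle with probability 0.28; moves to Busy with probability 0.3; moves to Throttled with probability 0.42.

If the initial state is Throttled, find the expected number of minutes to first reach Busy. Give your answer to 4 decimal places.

Let t(s) be the expected number of minutes to first reach Busy from state s, with t(Busy) = 0. Conditioning on the first minute:
t(Throttled) = 1 + 0.36·t(Throttled) + 0.33·t(Idle)
t(Idle) = 1 + 0.42·t(Throttled) + 0.28·t(Idle)
Solving: t(Throttled) = 3.2588, t(Idle) = 3.2899.
Expected minutes from Throttled to Busy: 3.2588.

3.2588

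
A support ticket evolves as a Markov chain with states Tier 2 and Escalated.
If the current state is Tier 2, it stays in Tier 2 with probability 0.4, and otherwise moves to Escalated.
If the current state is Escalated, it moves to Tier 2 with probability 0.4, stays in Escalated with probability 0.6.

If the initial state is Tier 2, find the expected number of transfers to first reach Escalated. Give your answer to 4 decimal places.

Let t(s) be the expected number of transfers to first reach Escalated from state s, with t(Escalated) = 0. Conditioning on the first transfer:
t(Tier 2) = 1 + 0.4·t(Tier 2)
Solving: t(Tier 2) = 1.6667.
Expected transfers from Tier 2 to Escalated: 1.6667.

1.6667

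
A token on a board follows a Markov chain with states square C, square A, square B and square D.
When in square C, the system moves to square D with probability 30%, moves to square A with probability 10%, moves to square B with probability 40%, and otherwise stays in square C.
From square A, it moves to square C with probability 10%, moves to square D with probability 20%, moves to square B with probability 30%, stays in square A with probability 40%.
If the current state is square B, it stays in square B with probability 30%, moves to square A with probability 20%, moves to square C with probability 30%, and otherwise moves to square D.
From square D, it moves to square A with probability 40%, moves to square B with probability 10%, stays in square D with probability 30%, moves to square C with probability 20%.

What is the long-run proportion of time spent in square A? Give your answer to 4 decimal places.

0.2863

Let the stationary distribution be π with π = πP and π_1 + π_2 + π_3 + π_4 = 1.
π_1 = 0.2·π_1 + 0.1·π_2 + 0.3·π_3 + 0.2·π_4
π_2 = 0.1·π_1 + 0.4·π_2 + 0.2·π_3 + 0.4·π_4
π_3 = 0.4·π_1 + 0.3·π_2 + 0.3·π_3 + 0.1·π_4
Solving with the normalization constraint gives π = (0.1985, 0.2863, 0.2710, 0.2443).
So the stationary probability of square A is 0.2863.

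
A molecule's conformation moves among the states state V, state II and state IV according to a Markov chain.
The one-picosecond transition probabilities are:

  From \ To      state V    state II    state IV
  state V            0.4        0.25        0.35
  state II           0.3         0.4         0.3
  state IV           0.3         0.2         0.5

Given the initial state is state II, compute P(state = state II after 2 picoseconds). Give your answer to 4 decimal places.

Sum over the intermediate state after 1 picosecond:
P = P(state II→state V)·P(state V→state II) + P(state II→state II)·P(state II→state II) + P(state II→state IV)·P(state IV→state II)
  = 0.3×0.25 + 0.4×0.4 + 0.3×0.2
  = 0.0750 + 0.1600 + 0.0600 = 0.2950

0.2950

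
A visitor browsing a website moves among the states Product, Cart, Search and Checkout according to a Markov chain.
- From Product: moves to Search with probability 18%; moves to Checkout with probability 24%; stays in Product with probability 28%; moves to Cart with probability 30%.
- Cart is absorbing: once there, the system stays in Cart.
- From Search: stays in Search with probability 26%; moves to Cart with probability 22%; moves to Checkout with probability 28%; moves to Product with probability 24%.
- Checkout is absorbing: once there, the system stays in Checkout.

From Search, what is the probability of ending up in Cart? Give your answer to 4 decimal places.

Let h(s) be the probability of absorption at Cart starting from transient state s. Then h(Cart) = 1 and h(Checkout) = 0. By first-step analysis:
h(Product) = 0.28·h(Product) + 0.3·1 + 0.18·h(Search) + 0.24·0
h(Search) = 0.24·h(Product) + 0.22·1 + 0.26·h(Search) + 0.28·0
Solving: h(Product) = 0.5343, h(Search) = 0.4706.
Starting from Search, the probability is 0.4706.

0.4706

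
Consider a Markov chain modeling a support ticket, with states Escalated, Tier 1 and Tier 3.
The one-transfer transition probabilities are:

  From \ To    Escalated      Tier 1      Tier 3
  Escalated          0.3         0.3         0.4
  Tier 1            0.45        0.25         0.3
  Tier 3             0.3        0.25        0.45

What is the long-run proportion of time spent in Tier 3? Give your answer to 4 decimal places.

0.3929

Let the stationary distribution be π with π = πP and π_1 + π_2 + π_3 = 1.
π_1 = 0.3·π_1 + 0.45·π_2 + 0.3·π_3
π_2 = 0.3·π_1 + 0.25·π_2 + 0.25·π_3
Solving with the normalization constraint gives π = (0.3401, 0.2670, 0.3929).
So the stationary probability of Tier 3 is 0.3929.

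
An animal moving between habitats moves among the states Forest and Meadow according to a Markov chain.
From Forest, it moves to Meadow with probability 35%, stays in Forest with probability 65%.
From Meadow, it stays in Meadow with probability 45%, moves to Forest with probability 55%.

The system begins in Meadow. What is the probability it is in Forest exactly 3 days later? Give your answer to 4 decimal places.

0.6105

Propagate the distribution vector 3 days from Meadow.
After 0 days: (0.0000, 1.0000)
After 1 day: (0.5500, 0.4500)
After 2 days: (0.6050, 0.3950)
After 3 days: (0.6105, 0.3895)
P(in Forest after 3 days) = 0.6105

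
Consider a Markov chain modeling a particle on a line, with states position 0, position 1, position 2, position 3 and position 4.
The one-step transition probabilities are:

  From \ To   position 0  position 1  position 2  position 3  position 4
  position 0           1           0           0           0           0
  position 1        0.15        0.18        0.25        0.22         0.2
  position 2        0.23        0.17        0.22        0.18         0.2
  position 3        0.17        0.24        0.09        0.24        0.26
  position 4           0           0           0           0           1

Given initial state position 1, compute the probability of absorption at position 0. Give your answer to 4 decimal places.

Let h(s) be the probability of absorption at position 0 starting from transient state s. Then h(position 0) = 1 and h(position 4) = 0. By first-step analysis:
h(position 1) = 0.15·1 + 0.18·h(position 1) + 0.25·h(position 2) + 0.22·h(position 3) + 0.2·0
h(position 2) = 0.23·1 + 0.17·h(position 1) + 0.22·h(position 2) + 0.18·h(position 3) + 0.2·0
h(position 3) = 0.17·1 + 0.24·h(position 1) + 0.09·h(position 2) + 0.24·h(position 3) + 0.26·0
Solving: h(position 1) = 0.4454, h(position 2) = 0.4894, h(position 3) = 0.4223.
Starting from position 1, the probability is 0.4454.

0.4454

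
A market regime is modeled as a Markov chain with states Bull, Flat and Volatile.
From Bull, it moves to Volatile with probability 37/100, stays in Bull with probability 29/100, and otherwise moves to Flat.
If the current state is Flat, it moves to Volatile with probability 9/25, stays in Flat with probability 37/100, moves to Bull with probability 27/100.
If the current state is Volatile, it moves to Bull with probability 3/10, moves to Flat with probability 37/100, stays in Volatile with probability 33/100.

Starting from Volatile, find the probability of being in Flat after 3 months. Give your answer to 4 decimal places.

Propagate the distribution vector 3 months from Volatile.
After 0 months: (0.0000, 0.0000, 1.0000)
After 1 month: (0.3000, 0.3700, 0.3300)
After 2 months: (0.2859, 0.3610, 0.3531)
After 3 months: (0.2863, 0.3614, 0.3523)
P(in Flat after 3 months) = 0.3614

0.3614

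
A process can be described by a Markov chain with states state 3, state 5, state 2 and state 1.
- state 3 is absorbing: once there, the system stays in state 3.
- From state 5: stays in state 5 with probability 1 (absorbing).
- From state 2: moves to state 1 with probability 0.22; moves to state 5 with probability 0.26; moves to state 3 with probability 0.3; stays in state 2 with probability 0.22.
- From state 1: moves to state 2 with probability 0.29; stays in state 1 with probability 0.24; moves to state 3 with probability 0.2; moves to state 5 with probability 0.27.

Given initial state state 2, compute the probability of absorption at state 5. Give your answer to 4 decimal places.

0.4858

Let h(s) be the probability of absorption at state 5 starting from transient state s. Then h(state 5) = 1 and h(state 3) = 0. By first-step analysis:
h(state 2) = 0.3·0 + 0.26·1 + 0.22·h(state 2) + 0.22·h(state 1)
h(state 1) = 0.2·0 + 0.27·1 + 0.29·h(state 2) + 0.24·h(state 1)
Solving: h(state 2) = 0.4858, h(state 1) = 0.5406.
Starting from state 2, the probability is 0.4858.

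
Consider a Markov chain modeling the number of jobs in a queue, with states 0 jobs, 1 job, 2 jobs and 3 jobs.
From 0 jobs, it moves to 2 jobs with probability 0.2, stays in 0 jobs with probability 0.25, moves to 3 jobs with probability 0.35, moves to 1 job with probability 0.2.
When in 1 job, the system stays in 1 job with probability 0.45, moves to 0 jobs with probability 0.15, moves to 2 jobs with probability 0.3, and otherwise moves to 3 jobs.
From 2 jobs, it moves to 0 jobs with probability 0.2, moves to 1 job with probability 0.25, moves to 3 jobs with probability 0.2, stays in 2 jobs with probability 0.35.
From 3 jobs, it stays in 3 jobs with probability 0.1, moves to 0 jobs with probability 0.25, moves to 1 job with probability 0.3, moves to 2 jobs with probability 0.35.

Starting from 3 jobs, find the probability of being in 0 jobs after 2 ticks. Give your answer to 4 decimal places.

Propagate the distribution vector 2 ticks from 3 jobs.
After 0 ticks: (0.0000, 0.0000, 0.0000, 1.0000)
After 1 tick: (0.2500, 0.3000, 0.3500, 0.1000)
After 2 ticks: (0.2025, 0.3025, 0.2975, 0.1975)
P(in 0 jobs after 2 ticks) = 0.2025

0.2025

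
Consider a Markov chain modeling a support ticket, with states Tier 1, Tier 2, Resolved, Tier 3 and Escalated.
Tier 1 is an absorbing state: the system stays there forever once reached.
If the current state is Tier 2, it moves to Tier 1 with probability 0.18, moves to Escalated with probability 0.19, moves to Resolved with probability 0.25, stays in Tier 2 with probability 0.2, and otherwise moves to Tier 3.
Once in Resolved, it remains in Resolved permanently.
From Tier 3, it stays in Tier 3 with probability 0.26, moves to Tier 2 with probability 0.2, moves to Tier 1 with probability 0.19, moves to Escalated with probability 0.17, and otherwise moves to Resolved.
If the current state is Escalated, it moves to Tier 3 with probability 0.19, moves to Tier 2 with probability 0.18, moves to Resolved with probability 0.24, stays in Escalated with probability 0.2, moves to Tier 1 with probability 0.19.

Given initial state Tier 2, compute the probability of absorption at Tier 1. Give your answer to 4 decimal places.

Let h(s) be the probability of absorption at Tier 1 starting from transient state s. Then h(Tier 1) = 1 and h(Resolved) = 0. By first-step analysis:
h(Tier 2) = 0.18·1 + 0.2·h(Tier 2) + 0.25·0 + 0.18·h(Tier 3) + 0.19·h(Escalated)
h(Tier 3) = 0.19·1 + 0.2·h(Tier 2) + 0.18·0 + 0.26·h(Tier 3) + 0.17·h(Escalated)
h(Escalated) = 0.19·1 + 0.18·h(Tier 2) + 0.24·0 + 0.19·h(Tier 3) + 0.2·h(Escalated)
Solving: h(Tier 2) = 0.4397, h(Tier 3) = 0.4790, h(Escalated) = 0.4502.
Starting from Tier 2, the probability is 0.4397.

0.4397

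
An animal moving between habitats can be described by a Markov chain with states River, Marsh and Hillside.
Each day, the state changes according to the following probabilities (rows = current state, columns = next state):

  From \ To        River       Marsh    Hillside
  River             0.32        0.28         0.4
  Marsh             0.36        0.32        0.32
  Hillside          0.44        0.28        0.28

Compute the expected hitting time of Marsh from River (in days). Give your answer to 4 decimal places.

3.5714

Let t(s) be the expected number of days to first reach Marsh from state s, with t(Marsh) = 0. Conditioning on the first day:
t(River) = 1 + 0.32·t(River) + 0.4·t(Hillside)
t(Hillside) = 1 + 0.44·t(River) + 0.28·t(Hillside)
Solving: t(River) = 3.5714, t(Hillside) = 3.5714.
Expected days from River to Marsh: 3.5714.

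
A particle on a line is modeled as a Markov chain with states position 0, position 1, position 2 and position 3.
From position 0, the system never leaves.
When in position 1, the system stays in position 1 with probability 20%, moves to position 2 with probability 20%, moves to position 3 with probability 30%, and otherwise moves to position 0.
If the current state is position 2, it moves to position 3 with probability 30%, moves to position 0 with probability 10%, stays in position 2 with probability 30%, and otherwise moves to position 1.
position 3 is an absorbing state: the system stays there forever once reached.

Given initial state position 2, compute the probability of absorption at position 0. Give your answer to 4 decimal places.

Let h(s) be the probability of absorption at position 0 starting from transient state s. Then h(position 0) = 1 and h(position 3) = 0. By first-step analysis:
h(position 1) = 0.3·1 + 0.2·h(position 1) + 0.2·h(position 2) + 0.3·0
h(position 2) = 0.1·1 + 0.3·h(position 1) + 0.3·h(position 2) + 0.3·0
Solving: h(position 1) = 0.4600, h(position 2) = 0.3400.
Starting from position 2, the probability is 0.3400.

0.3400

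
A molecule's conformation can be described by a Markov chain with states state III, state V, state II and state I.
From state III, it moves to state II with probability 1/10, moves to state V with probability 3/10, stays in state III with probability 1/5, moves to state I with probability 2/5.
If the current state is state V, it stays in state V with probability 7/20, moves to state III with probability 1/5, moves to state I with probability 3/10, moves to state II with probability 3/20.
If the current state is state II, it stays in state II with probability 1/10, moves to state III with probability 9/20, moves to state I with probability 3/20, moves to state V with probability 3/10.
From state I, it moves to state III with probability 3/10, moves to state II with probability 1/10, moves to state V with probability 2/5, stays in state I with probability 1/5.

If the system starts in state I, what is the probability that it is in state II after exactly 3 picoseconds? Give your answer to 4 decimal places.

0.1170

Propagate the distribution vector 3 picoseconds from state I.
After 0 picoseconds: (0.0000, 0.0000, 0.0000, 1.0000)
After 1 picosecond: (0.3000, 0.4000, 0.1000, 0.2000)
After 2 picoseconds: (0.2450, 0.3400, 0.1200, 0.2950)
After 3 picoseconds: (0.2595, 0.3465, 0.1170, 0.2770)
P(in state II after 3 picoseconds) = 0.1170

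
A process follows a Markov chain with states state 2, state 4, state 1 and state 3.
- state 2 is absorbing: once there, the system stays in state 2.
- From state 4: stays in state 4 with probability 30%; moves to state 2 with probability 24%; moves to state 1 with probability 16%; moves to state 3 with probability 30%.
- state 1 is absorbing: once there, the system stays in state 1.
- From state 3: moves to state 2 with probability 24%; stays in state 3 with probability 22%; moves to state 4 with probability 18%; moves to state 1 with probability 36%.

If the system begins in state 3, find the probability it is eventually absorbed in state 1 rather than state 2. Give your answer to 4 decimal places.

Let h(s) be the probability of absorption at state 1 starting from transient state s. Then h(state 1) = 1 and h(state 2) = 0. By first-step analysis:
h(state 4) = 0.24·0 + 0.3·h(state 4) + 0.16·1 + 0.3·h(state 3)
h(state 3) = 0.24·0 + 0.18·h(state 4) + 0.36·1 + 0.22·h(state 3)
Solving: h(state 4) = 0.4732, h(state 3) = 0.5707.
Starting from state 3, the probability is 0.5707.

0.5707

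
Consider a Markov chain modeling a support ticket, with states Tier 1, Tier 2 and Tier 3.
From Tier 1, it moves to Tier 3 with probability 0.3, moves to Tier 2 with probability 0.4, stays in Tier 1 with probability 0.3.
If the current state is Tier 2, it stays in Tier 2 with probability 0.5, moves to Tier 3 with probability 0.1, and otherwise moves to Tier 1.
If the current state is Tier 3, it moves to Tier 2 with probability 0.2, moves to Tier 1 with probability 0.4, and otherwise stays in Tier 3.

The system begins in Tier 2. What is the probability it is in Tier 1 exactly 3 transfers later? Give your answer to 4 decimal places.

Propagate the distribution vector 3 transfers from Tier 2.
After 0 transfers: (0.0000, 1.0000, 0.0000)
After 1 transfer: (0.4000, 0.5000, 0.1000)
After 2 transfers: (0.3600, 0.4300, 0.2100)
After 3 transfers: (0.3640, 0.4010, 0.2350)
P(in Tier 1 after 3 transfers) = 0.3640

0.3640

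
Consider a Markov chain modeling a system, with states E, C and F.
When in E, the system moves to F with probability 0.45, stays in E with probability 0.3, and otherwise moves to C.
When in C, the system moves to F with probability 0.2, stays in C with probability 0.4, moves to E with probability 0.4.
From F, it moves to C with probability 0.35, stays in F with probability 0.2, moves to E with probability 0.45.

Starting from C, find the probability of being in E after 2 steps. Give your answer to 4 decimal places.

Sum over the intermediate state after 1 step:
P = P(C→E)·P(E→E) + P(C→C)·P(C→E) + P(C→F)·P(F→E)
  = 0.4×0.3 + 0.4×0.4 + 0.2×0.45
  = 0.1200 + 0.1600 + 0.0900 = 0.3700

0.3700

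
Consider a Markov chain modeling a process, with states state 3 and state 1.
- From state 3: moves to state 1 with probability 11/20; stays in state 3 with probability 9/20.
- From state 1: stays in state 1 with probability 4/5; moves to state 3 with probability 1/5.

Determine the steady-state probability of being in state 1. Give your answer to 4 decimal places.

0.7333

Let the stationary distribution be π with π = πP and π_1 + π_2 = 1.
π_1 = 0.45·π_1 + 0.2·π_2
Solving with the normalization constraint gives π = (0.2667, 0.7333).
So the stationary probability of state 1 is 0.7333.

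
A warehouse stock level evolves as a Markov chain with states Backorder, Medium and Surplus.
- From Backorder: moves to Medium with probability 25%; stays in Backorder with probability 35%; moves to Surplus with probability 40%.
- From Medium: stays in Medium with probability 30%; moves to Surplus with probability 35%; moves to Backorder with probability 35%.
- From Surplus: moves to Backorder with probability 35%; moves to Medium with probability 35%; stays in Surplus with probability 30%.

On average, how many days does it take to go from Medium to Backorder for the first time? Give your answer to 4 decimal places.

2.8571

Let t(s) be the expected number of days to first reach Backorder from state s, with t(Backorder) = 0. Conditioning on the first day:
t(Medium) = 1 + 0.3·t(Medium) + 0.35·t(Surplus)
t(Surplus) = 1 + 0.35·t(Medium) + 0.3·t(Surplus)
Solving: t(Medium) = 2.8571, t(Surplus) = 2.8571.
Expected days from Medium to Backorder: 2.8571.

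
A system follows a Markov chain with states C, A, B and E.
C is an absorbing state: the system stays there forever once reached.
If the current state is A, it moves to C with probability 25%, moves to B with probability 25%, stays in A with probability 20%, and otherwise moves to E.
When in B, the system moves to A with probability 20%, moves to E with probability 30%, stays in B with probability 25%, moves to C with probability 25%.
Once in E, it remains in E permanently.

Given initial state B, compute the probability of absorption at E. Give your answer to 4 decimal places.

0.5455

Let h(s) be the probability of absorption at E starting from transient state s. Then h(E) = 1 and h(C) = 0. By first-step analysis:
h(A) = 0.25·0 + 0.2·h(A) + 0.25·h(B) + 0.3·1
h(B) = 0.25·0 + 0.2·h(A) + 0.25·h(B) + 0.3·1
Solving: h(A) = 0.5455, h(B) = 0.5455.
Starting from B, the probability is 0.5455.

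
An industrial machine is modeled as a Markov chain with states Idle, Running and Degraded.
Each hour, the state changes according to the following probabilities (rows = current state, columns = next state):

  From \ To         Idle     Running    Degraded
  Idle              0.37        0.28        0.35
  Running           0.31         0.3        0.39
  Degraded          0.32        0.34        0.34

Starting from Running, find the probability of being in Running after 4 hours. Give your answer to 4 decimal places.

Propagate the distribution vector 4 hours from Running.
After 0 hours: (0.0000, 1.0000, 0.0000)
After 1 hour: (0.3100, 0.3000, 0.3900)
After 2 hours: (0.3325, 0.3094, 0.3581)
After 3 hours: (0.3335, 0.3077, 0.3588)
After 4 hours: (0.3336, 0.3077, 0.3587)
P(in Running after 4 hours) = 0.3077

0.3077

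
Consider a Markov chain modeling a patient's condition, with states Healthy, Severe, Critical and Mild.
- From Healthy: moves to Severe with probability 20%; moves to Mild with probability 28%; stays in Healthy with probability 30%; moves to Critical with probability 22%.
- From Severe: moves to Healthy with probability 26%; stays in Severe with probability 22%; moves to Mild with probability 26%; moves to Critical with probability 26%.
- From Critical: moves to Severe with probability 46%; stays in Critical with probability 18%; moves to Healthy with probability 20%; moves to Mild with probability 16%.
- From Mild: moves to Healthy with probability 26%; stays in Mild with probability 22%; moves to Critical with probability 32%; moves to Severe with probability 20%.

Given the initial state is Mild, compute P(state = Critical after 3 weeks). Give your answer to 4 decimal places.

Propagate the distribution vector 3 weeks from Mild.
After 0 weeks: (0.0000, 0.0000, 0.0000, 1.0000)
After 1 week: (0.2600, 0.2000, 0.3200, 0.2200)
After 2 weeks: (0.2512, 0.2872, 0.2372, 0.2244)
After 3 weeks: (0.2558, 0.2674, 0.2444, 0.2323)
P(in Critical after 3 weeks) = 0.2444

0.2444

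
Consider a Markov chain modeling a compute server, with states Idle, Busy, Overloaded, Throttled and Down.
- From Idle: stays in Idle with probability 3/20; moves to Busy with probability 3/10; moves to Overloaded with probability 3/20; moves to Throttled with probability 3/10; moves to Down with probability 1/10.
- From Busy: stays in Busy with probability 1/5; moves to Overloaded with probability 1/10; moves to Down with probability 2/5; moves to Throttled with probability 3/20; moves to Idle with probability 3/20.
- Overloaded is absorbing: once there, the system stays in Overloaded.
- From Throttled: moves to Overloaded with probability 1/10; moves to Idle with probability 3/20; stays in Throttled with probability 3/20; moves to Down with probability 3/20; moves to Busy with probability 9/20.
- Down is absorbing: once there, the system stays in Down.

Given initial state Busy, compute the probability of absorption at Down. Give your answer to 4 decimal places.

0.7437

Let h(s) be the probability of absorption at Down starting from transient state s. Then h(Down) = 1 and h(Overloaded) = 0. By first-step analysis:
h(Idle) = 0.15·h(Idle) + 0.3·h(Busy) + 0.15·0 + 0.3·h(Throttled) + 0.1·1
h(Busy) = 0.15·h(Idle) + 0.2·h(Busy) + 0.1·0 + 0.15·h(Throttled) + 0.4·1
h(Throttled) = 0.15·h(Idle) + 0.45·h(Busy) + 0.1·0 + 0.15·h(Throttled) + 0.15·1
Solving: h(Idle) = 0.6200, h(Busy) = 0.7437, h(Throttled) = 0.6796.
Starting from Busy, the probability is 0.7437.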